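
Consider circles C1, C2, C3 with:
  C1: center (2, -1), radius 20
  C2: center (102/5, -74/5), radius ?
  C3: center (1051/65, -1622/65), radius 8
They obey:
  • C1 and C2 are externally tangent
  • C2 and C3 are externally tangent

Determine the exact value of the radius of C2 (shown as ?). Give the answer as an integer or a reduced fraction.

1. [ext C1·C2]  r_C2² + 40r_C2 − 129 = 0  ⇒  r_C2 = 3 (r>0 drops 1)
2. [ext C2·C3]  r_C2² + 16r_C2 − 57 = 0  ⇒  r_C2 = 3 (r>0 drops 1)

3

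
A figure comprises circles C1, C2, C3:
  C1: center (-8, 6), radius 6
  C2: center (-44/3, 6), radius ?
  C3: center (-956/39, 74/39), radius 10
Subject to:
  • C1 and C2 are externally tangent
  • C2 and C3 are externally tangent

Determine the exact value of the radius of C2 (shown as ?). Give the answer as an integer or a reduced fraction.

2/3

1. [ext C1·C2]  r_C2² + 12r_C2 − 76/9 = 0  ⇒  r_C2 = 2/3 (r>0 drops 1)
2. [ext C2·C3]  r_C2² + 20r_C2 − 124/9 = 0  ⇒  r_C2 = 2/3 (r>0 drops 1)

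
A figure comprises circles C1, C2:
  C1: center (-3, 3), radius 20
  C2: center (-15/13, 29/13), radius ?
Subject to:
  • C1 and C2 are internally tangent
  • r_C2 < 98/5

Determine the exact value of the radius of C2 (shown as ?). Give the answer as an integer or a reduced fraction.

18

1. [int C1,C2]  r_C2² − 40r_C2 + 396 = 0  ⇒  r_C2 = 18 or 22
2. given r_C2 < 98/5: keep 18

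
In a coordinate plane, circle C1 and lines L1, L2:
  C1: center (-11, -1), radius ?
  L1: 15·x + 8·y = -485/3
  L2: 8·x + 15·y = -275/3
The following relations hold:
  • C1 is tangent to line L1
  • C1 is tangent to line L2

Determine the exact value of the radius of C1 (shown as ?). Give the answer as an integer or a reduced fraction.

1. [C1‖L1]  r_C1² − 4/9 = 0  ⇒  r_C1 = 2/3 (r>0 drops 1)
2. [C1‖L2]  r_C1² − 4/9 = 0  ⇒  r_C1 = 2/3 (r>0 drops 1)

2/3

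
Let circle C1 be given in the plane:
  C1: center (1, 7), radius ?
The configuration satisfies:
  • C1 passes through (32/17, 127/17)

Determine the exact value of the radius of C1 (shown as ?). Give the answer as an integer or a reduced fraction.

1

1. [C1∋P]  r_C1² − 1 = 0  ⇒  r_C1 = 1 (r>0 drops 1)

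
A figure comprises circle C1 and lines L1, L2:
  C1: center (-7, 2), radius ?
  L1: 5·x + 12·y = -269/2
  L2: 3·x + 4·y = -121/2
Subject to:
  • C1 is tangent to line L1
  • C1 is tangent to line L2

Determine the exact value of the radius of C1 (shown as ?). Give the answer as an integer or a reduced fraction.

1. [C1‖L1]  r_C1² − 361/4 = 0  ⇒  r_C1 = 19/2 (r>0 drops 1)
2. [C1‖L2]  r_C1² − 361/4 = 0  ⇒  r_C1 = 19/2 (r>0 drops 1)

19/2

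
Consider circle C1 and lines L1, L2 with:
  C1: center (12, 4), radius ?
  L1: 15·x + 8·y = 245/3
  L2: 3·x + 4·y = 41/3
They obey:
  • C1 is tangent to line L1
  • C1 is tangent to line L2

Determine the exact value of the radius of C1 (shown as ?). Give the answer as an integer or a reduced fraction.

1. [C1‖L1]  r_C1² − 529/9 = 0  ⇒  r_C1 = 23/3 (r>0 drops 1)
2. [C1‖L2]  r_C1² − 529/9 = 0  ⇒  r_C1 = 23/3 (r>0 drops 1)

23/3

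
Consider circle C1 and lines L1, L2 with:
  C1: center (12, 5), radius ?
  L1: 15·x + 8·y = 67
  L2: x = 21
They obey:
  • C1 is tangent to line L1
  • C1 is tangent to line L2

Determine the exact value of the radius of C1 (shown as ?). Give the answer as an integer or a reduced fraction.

9

1. [C1‖L1]  r_C1² − 81 = 0  ⇒  r_C1 = 9 (r>0 drops 1)
2. [C1‖L2]  r_C1² − 81 = 0  ⇒  r_C1 = 9 (r>0 drops 1)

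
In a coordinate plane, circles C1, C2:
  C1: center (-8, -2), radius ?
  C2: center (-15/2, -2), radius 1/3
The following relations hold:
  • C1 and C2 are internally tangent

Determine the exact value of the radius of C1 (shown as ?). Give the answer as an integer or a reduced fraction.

1. [int C1,C2]  r_C1² − (2/3)r_C1 − 5/36 = 0  ⇒  r_C1 = 5/6 (r>0 drops 1)

5/6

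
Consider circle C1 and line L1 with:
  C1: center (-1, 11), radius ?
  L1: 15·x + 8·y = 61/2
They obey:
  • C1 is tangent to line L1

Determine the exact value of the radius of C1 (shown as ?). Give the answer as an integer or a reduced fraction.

1. [C1‖L1]  r_C1² − 25/4 = 0  ⇒  r_C1 = 5/2 (r>0 drops 1)

5/2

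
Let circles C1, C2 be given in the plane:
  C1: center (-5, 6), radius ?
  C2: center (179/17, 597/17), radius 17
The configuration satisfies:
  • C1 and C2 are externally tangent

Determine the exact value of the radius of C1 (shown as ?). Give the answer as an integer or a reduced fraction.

1. [ext C1·C2]  r_C1² + 34r_C1 − 800 = 0  ⇒  r_C1 = 16 (r>0 drops 1)

16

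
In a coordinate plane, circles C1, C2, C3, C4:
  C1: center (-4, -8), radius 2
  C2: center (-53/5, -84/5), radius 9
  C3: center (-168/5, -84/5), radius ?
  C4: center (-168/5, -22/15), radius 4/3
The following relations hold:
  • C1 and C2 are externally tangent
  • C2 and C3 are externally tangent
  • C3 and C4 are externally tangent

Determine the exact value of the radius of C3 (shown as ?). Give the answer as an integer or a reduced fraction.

1. [ext C2·C3]  r_C3² + 18r_C3 − 448 = 0  ⇒  r_C3 = 14 (r>0 drops 1)
2. [ext C3·C4]  r_C3² + (8/3)r_C3 − 700/3 = 0  ⇒  r_C3 = 14 (r>0 drops 1)

14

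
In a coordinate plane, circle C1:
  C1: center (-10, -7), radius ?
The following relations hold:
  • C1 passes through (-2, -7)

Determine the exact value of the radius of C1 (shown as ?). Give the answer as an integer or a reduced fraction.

8

1. [C1∋P]  r_C1² − 64 = 0  ⇒  r_C1 = 8 (r>0 drops 1)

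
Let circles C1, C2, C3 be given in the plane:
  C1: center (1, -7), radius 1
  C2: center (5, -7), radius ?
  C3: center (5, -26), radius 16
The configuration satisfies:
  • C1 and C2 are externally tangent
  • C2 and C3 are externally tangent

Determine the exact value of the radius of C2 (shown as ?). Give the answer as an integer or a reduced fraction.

3

1. [ext C1·C2]  r_C2² + 2r_C2 − 15 = 0  ⇒  r_C2 = 3 (r>0 drops 1)
2. [ext C2·C3]  r_C2² + 32r_C2 − 105 = 0  ⇒  r_C2 = 3 (r>0 drops 1)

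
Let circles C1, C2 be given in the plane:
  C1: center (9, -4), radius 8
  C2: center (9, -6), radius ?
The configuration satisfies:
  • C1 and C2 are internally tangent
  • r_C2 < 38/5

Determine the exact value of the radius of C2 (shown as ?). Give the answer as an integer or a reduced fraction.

1. [int C1,C2]  r_C2² − 16r_C2 + 60 = 0  ⇒  r_C2 = 6 or 10
2. given r_C2 < 38/5: keep 6

6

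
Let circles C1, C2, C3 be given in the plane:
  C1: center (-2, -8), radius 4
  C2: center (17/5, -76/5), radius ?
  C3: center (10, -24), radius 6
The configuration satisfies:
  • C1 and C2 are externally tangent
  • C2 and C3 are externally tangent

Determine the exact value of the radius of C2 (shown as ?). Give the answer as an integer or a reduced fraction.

1. [ext C1·C2]  r_C2² + 8r_C2 − 65 = 0  ⇒  r_C2 = 5 (r>0 drops 1)
2. [ext C2·C3]  r_C2² + 12r_C2 − 85 = 0  ⇒  r_C2 = 5 (r>0 drops 1)

5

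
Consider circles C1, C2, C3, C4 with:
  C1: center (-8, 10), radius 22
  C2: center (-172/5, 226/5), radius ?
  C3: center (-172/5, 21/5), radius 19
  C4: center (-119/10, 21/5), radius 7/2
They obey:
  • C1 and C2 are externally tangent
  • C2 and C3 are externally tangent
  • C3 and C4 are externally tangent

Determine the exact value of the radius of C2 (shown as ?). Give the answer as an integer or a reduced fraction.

22

1. [ext C1·C2]  r_C2² + 44r_C2 − 1452 = 0  ⇒  r_C2 = 22 (r>0 drops 1)
2. [ext C2·C3]  r_C2² + 38r_C2 − 1320 = 0  ⇒  r_C2 = 22 (r>0 drops 1)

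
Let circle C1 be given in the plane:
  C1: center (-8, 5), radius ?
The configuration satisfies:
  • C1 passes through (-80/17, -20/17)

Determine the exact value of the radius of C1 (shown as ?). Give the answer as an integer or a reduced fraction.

1. [C1∋P]  r_C1² − 49 = 0  ⇒  r_C1 = 7 (r>0 drops 1)

7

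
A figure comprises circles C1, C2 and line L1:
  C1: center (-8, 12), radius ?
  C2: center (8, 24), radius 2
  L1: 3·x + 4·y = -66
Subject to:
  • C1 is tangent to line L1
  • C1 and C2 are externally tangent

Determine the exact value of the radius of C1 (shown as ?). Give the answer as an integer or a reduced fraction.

18

1. [C1‖L1]  r_C1² − 324 = 0  ⇒  r_C1 = 18 (r>0 drops 1)
2. [ext C1·C2]  r_C1² + 4r_C1 − 396 = 0  ⇒  r_C1 = 18 (r>0 drops 1)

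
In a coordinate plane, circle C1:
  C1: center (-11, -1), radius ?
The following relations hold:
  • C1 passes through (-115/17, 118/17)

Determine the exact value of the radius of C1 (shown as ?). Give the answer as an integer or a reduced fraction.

9

1. [C1∋P]  r_C1² − 81 = 0  ⇒  r_C1 = 9 (r>0 drops 1)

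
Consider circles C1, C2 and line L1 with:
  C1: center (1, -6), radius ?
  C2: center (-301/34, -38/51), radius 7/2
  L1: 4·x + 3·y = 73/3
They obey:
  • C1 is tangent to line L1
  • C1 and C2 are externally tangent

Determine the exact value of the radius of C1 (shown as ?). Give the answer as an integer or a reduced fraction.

23/3

1. [C1‖L1]  r_C1² − 529/9 = 0  ⇒  r_C1 = 23/3 (r>0 drops 1)
2. [ext C1·C2]  r_C1² + 7r_C1 − 1012/9 = 0  ⇒  r_C1 = 23/3 (r>0 drops 1)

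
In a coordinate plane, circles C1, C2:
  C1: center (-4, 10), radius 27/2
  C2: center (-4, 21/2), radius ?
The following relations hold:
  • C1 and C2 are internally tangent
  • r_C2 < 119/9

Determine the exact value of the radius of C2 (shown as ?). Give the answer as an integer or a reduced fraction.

13

1. [int C1,C2]  r_C2² − 27r_C2 + 182 = 0  ⇒  r_C2 = 13 or 14
2. given r_C2 < 119/9: keep 13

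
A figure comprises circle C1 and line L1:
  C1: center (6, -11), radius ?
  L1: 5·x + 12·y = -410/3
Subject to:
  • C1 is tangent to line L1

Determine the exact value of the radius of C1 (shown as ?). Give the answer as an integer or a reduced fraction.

1. [C1‖L1]  r_C1² − 64/9 = 0  ⇒  r_C1 = 8/3 (r>0 drops 1)

8/3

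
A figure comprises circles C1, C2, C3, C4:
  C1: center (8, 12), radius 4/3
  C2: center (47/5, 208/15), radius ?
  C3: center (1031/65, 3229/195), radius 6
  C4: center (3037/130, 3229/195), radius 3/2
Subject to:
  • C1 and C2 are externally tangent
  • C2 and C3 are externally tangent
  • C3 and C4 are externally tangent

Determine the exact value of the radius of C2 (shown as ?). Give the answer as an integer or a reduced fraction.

1

1. [ext C1·C2]  r_C2² + (8/3)r_C2 − 11/3 = 0  ⇒  r_C2 = 1 (r>0 drops 1)
2. [ext C2·C3]  r_C2² + 12r_C2 − 13 = 0  ⇒  r_C2 = 1 (r>0 drops 1)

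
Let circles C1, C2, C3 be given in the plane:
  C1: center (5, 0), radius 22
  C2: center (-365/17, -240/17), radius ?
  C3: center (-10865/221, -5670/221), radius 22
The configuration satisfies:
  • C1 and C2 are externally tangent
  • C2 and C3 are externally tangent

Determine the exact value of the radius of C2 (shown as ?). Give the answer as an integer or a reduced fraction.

8

1. [ext C1·C2]  r_C2² + 44r_C2 − 416 = 0  ⇒  r_C2 = 8 (r>0 drops 1)
2. [ext C2·C3]  r_C2² + 44r_C2 − 416 = 0  ⇒  r_C2 = 8 (r>0 drops 1)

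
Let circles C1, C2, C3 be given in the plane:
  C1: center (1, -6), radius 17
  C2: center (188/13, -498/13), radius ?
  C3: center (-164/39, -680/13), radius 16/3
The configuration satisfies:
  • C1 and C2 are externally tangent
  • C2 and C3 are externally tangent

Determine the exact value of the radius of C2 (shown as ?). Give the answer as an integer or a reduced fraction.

1. [ext C1·C2]  r_C2² + 34r_C2 − 936 = 0  ⇒  r_C2 = 18 (r>0 drops 1)
2. [ext C2·C3]  r_C2² + (32/3)r_C2 − 516 = 0  ⇒  r_C2 = 18 (r>0 drops 1)

18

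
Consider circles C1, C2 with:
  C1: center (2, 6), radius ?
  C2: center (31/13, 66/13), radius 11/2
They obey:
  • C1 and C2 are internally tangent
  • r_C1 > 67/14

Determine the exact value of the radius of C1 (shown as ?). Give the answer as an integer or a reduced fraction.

1. [int C1,C2]  r_C1² − 11r_C1 + 117/4 = 0  ⇒  r_C1 = 9/2 or 13/2
2. given r_C1 > 67/14: keep 13/2

13/2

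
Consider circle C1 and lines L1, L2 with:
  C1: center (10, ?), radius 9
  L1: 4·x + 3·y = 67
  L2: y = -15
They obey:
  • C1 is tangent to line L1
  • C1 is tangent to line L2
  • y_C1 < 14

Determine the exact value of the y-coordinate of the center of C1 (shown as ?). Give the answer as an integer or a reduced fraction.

-6

1. [C1‖L1]  y_C1² − 18y_C1 − 144 = 0  ⇒  y_C1 = -6 or 24
2. [C1‖L2]  y_C1² + 30y_C1 + 144 = 0  ⇒  y_C1 = -24 or -6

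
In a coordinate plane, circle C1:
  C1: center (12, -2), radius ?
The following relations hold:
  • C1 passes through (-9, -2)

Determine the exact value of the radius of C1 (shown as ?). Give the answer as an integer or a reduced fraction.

21

1. [C1∋P]  r_C1² − 441 = 0  ⇒  r_C1 = 21 (r>0 drops 1)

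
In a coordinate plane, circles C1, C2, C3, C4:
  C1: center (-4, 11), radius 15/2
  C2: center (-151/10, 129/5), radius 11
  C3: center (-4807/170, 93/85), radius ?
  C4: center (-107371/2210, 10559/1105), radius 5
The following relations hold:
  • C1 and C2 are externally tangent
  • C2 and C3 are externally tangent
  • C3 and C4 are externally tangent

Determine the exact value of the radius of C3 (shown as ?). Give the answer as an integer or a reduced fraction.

17

1. [ext C2·C3]  r_C3² + 22r_C3 − 663 = 0  ⇒  r_C3 = 17 (r>0 drops 1)
2. [ext C3·C4]  r_C3² + 10r_C3 − 459 = 0  ⇒  r_C3 = 17 (r>0 drops 1)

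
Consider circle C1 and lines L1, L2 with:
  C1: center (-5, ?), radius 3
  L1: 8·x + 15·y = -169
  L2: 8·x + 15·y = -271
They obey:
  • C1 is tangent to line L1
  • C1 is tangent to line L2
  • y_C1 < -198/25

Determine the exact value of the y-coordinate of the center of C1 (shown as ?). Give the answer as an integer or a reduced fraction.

-12

1. [C1‖L1]  y_C1² + (86/5)y_C1 + 312/5 = 0  ⇒  y_C1 = -12 or -26/5
2. [C1‖L2]  y_C1² + (154/5)y_C1 + 1128/5 = 0  ⇒  y_C1 = -94/5 or -12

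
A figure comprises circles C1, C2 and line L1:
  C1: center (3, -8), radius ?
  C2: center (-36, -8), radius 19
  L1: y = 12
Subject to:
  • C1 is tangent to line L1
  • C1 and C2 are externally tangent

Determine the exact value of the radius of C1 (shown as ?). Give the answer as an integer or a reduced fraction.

20

1. [C1‖L1]  r_C1² − 400 = 0  ⇒  r_C1 = 20 (r>0 drops 1)
2. [ext C1·C2]  r_C1² + 38r_C1 − 1160 = 0  ⇒  r_C1 = 20 (r>0 drops 1)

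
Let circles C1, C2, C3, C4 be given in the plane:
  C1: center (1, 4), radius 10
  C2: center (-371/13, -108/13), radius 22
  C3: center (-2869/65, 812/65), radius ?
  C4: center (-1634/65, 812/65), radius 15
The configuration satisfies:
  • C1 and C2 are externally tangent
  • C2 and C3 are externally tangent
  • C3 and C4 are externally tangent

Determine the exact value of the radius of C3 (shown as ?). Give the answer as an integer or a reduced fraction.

4

1. [ext C2·C3]  r_C3² + 44r_C3 − 192 = 0  ⇒  r_C3 = 4 (r>0 drops 1)
2. [ext C3·C4]  r_C3² + 30r_C3 − 136 = 0  ⇒  r_C3 = 4 (r>0 drops 1)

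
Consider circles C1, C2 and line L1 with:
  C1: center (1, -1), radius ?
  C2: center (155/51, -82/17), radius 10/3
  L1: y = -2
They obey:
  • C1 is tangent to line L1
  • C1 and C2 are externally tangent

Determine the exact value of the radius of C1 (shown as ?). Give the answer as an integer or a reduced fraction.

1

1. [C1‖L1]  r_C1² − 1 = 0  ⇒  r_C1 = 1 (r>0 drops 1)
2. [ext C1·C2]  r_C1² + (20/3)r_C1 − 23/3 = 0  ⇒  r_C1 = 1 (r>0 drops 1)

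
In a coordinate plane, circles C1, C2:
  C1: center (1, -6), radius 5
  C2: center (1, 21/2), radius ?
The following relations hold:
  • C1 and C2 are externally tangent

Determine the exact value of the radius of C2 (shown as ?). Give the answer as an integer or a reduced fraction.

23/2

1. [ext C1·C2]  r_C2² + 10r_C2 − 989/4 = 0  ⇒  r_C2 = 23/2 (r>0 drops 1)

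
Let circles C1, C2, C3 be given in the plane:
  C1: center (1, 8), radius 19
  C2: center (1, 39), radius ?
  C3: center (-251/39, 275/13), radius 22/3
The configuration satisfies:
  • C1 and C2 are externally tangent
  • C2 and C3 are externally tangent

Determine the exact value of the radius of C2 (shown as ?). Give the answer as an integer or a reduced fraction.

1. [ext C1·C2]  r_C2² + 38r_C2 − 600 = 0  ⇒  r_C2 = 12 (r>0 drops 1)
2. [ext C2·C3]  r_C2² + (44/3)r_C2 − 320 = 0  ⇒  r_C2 = 12 (r>0 drops 1)

12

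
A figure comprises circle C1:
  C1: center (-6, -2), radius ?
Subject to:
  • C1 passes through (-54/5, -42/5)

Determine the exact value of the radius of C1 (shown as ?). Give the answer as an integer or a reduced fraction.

8

1. [C1∋P]  r_C1² − 64 = 0  ⇒  r_C1 = 8 (r>0 drops 1)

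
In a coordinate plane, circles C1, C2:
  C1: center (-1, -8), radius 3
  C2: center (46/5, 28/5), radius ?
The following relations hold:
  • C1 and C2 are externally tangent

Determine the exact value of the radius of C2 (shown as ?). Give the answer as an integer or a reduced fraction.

14

1. [ext C1·C2]  r_C2² + 6r_C2 − 280 = 0  ⇒  r_C2 = 14 (r>0 drops 1)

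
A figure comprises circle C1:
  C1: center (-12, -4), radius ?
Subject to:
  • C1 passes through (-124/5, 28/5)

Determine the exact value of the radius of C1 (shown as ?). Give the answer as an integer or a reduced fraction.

1. [C1∋P]  r_C1² − 256 = 0  ⇒  r_C1 = 16 (r>0 drops 1)

16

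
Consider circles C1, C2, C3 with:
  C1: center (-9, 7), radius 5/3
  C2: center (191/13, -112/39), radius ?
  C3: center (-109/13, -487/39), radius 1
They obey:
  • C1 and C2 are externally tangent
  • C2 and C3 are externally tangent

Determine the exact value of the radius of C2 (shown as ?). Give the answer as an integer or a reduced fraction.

1. [ext C1·C2]  r_C2² + (10/3)r_C2 − 656 = 0  ⇒  r_C2 = 24 (r>0 drops 1)
2. [ext C2·C3]  r_C2² + 2r_C2 − 624 = 0  ⇒  r_C2 = 24 (r>0 drops 1)

24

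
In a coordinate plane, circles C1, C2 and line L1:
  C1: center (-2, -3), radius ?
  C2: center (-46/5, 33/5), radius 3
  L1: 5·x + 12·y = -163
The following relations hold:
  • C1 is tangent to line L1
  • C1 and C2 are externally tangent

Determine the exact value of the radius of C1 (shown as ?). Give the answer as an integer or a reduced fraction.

9

1. [C1‖L1]  r_C1² − 81 = 0  ⇒  r_C1 = 9 (r>0 drops 1)
2. [ext C1·C2]  r_C1² + 6r_C1 − 135 = 0  ⇒  r_C1 = 9 (r>0 drops 1)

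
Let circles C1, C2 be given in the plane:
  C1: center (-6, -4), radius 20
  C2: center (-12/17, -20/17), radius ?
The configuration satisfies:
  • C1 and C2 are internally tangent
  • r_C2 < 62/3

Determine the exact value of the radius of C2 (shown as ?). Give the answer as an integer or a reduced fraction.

14

1. [int C1,C2]  r_C2² − 40r_C2 + 364 = 0  ⇒  r_C2 = 14 or 26
2. given r_C2 < 62/3: keep 14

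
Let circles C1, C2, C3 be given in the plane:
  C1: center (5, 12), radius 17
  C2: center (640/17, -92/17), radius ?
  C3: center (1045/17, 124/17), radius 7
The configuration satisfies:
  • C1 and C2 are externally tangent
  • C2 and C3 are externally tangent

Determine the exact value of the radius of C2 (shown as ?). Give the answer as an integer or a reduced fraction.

20

1. [ext C1·C2]  r_C2² + 34r_C2 − 1080 = 0  ⇒  r_C2 = 20 (r>0 drops 1)
2. [ext C2·C3]  r_C2² + 14r_C2 − 680 = 0  ⇒  r_C2 = 20 (r>0 drops 1)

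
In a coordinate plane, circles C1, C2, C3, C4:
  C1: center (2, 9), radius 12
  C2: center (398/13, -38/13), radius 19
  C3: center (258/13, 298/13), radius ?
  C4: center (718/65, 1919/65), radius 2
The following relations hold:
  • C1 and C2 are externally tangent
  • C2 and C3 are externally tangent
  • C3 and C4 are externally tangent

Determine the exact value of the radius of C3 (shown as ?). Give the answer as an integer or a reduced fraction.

1. [ext C2·C3]  r_C3² + 38r_C3 − 423 = 0  ⇒  r_C3 = 9 (r>0 drops 1)
2. [ext C3·C4]  r_C3² + 4r_C3 − 117 = 0  ⇒  r_C3 = 9 (r>0 drops 1)

9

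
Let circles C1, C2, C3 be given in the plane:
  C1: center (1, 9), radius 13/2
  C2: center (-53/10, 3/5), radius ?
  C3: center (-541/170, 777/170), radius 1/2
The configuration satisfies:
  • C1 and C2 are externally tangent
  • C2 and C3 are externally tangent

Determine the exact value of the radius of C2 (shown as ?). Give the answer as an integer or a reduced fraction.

1. [ext C1·C2]  r_C2² + 13r_C2 − 68 = 0  ⇒  r_C2 = 4 (r>0 drops 1)
2. [ext C2·C3]  r_C2² + 1r_C2 − 20 = 0  ⇒  r_C2 = 4 (r>0 drops 1)

4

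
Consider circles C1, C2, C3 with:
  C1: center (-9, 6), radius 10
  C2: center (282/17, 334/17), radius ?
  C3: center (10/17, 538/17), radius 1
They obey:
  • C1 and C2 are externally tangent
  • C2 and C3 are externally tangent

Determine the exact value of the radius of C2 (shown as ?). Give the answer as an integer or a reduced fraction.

19

1. [ext C1·C2]  r_C2² + 20r_C2 − 741 = 0  ⇒  r_C2 = 19 (r>0 drops 1)
2. [ext C2·C3]  r_C2² + 2r_C2 − 399 = 0  ⇒  r_C2 = 19 (r>0 drops 1)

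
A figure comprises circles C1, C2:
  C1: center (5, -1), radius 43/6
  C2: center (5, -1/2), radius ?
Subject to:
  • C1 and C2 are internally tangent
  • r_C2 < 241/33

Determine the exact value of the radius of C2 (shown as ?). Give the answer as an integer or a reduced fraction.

1. [int C1,C2]  r_C2² − (43/3)r_C2 + 460/9 = 0  ⇒  r_C2 = 20/3 or 23/3
2. given r_C2 < 241/33: keep 20/3

20/3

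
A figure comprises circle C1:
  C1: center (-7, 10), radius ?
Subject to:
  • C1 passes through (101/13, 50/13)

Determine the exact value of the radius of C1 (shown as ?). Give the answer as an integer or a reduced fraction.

16

1. [C1∋P]  r_C1² − 256 = 0  ⇒  r_C1 = 16 (r>0 drops 1)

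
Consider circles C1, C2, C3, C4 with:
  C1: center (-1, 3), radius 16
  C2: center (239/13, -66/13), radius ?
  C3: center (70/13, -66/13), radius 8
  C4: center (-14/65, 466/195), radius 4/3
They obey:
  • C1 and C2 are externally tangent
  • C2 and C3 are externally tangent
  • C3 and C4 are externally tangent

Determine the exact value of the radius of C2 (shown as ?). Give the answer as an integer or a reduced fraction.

1. [ext C1·C2]  r_C2² + 32r_C2 − 185 = 0  ⇒  r_C2 = 5 (r>0 drops 1)
2. [ext C2·C3]  r_C2² + 16r_C2 − 105 = 0  ⇒  r_C2 = 5 (r>0 drops 1)

5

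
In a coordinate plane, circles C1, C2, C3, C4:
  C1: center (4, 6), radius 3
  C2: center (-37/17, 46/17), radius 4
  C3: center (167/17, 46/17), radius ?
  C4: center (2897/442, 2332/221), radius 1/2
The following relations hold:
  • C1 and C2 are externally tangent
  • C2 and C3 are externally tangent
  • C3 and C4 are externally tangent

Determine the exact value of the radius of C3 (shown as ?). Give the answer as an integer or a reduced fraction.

1. [ext C2·C3]  r_C3² + 8r_C3 − 128 = 0  ⇒  r_C3 = 8 (r>0 drops 1)
2. [ext C3·C4]  r_C3² + 1r_C3 − 72 = 0  ⇒  r_C3 = 8 (r>0 drops 1)

8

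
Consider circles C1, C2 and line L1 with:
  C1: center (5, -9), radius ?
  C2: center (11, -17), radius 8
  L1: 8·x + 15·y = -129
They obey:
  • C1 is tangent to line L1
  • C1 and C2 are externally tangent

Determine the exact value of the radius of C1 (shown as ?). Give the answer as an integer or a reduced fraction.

1. [C1‖L1]  r_C1² − 4 = 0  ⇒  r_C1 = 2 (r>0 drops 1)
2. [ext C1·C2]  r_C1² + 16r_C1 − 36 = 0  ⇒  r_C1 = 2 (r>0 drops 1)

2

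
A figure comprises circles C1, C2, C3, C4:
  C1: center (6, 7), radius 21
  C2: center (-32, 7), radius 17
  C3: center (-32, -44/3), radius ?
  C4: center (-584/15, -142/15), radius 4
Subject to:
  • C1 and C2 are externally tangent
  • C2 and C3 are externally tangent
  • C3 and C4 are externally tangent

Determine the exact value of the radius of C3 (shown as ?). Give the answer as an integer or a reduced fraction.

14/3

1. [ext C2·C3]  r_C3² + 34r_C3 − 1624/9 = 0  ⇒  r_C3 = 14/3 (r>0 drops 1)
2. [ext C3·C4]  r_C3² + 8r_C3 − 532/9 = 0  ⇒  r_C3 = 14/3 (r>0 drops 1)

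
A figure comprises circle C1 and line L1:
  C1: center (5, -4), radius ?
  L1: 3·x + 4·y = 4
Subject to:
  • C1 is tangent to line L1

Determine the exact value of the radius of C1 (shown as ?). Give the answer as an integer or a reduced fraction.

1

1. [C1‖L1]  r_C1² − 1 = 0  ⇒  r_C1 = 1 (r>0 drops 1)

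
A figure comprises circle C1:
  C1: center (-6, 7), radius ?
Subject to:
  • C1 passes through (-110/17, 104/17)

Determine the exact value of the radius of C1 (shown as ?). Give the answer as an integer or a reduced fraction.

1

1. [C1∋P]  r_C1² − 1 = 0  ⇒  r_C1 = 1 (r>0 drops 1)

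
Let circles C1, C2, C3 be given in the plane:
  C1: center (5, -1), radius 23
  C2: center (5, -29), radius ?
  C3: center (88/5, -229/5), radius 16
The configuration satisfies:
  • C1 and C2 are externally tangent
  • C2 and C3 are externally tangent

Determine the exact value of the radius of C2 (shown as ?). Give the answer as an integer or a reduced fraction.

1. [ext C1·C2]  r_C2² + 46r_C2 − 255 = 0  ⇒  r_C2 = 5 (r>0 drops 1)
2. [ext C2·C3]  r_C2² + 32r_C2 − 185 = 0  ⇒  r_C2 = 5 (r>0 drops 1)

5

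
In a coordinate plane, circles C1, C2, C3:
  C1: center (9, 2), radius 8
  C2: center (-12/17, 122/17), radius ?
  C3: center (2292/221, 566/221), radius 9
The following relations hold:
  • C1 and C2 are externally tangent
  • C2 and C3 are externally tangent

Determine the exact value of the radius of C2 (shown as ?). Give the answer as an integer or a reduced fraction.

3

1. [ext C1·C2]  r_C2² + 16r_C2 − 57 = 0  ⇒  r_C2 = 3 (r>0 drops 1)
2. [ext C2·C3]  r_C2² + 18r_C2 − 63 = 0  ⇒  r_C2 = 3 (r>0 drops 1)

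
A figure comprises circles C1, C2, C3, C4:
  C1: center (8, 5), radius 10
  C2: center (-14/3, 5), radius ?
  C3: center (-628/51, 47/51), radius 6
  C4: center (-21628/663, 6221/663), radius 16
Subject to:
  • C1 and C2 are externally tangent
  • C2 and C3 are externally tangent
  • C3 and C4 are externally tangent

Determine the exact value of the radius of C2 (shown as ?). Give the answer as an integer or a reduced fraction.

8/3

1. [ext C1·C2]  r_C2² + 20r_C2 − 544/9 = 0  ⇒  r_C2 = 8/3 (r>0 drops 1)
2. [ext C2·C3]  r_C2² + 12r_C2 − 352/9 = 0  ⇒  r_C2 = 8/3 (r>0 drops 1)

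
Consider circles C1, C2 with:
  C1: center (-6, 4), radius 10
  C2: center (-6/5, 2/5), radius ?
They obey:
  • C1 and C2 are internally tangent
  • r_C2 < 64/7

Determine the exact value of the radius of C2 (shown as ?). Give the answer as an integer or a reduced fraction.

1. [int C1,C2]  r_C2² − 20r_C2 + 64 = 0  ⇒  r_C2 = 4 or 16
2. given r_C2 < 64/7: keep 4

4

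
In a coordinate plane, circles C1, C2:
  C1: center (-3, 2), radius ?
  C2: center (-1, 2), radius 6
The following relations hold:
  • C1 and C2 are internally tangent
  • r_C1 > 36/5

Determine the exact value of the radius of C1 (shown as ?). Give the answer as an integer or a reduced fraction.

1. [int C1,C2]  r_C1² − 12r_C1 + 32 = 0  ⇒  r_C1 = 4 or 8
2. given r_C1 > 36/5: keep 8

8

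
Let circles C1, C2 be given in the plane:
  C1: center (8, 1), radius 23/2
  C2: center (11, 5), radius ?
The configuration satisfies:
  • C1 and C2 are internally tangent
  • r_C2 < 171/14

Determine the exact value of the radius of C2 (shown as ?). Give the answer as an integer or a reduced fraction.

1. [int C1,C2]  r_C2² − 23r_C2 + 429/4 = 0  ⇒  r_C2 = 13/2 or 33/2
2. given r_C2 < 171/14: keep 13/2

13/2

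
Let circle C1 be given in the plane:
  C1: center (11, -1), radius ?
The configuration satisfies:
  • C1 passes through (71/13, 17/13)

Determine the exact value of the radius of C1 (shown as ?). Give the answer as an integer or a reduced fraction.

6

1. [C1∋P]  r_C1² − 36 = 0  ⇒  r_C1 = 6 (r>0 drops 1)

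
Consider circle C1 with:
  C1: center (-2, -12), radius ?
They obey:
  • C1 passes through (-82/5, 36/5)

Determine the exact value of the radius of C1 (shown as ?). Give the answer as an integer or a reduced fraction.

1. [C1∋P]  r_C1² − 576 = 0  ⇒  r_C1 = 24 (r>0 drops 1)

24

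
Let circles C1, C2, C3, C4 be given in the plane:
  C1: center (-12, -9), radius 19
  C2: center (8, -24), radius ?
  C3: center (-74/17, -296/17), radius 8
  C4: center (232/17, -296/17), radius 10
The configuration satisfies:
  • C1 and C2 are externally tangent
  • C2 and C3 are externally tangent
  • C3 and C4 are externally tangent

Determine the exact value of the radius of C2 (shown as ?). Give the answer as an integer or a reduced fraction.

6

1. [ext C1·C2]  r_C2² + 38r_C2 − 264 = 0  ⇒  r_C2 = 6 (r>0 drops 1)
2. [ext C2·C3]  r_C2² + 16r_C2 − 132 = 0  ⇒  r_C2 = 6 (r>0 drops 1)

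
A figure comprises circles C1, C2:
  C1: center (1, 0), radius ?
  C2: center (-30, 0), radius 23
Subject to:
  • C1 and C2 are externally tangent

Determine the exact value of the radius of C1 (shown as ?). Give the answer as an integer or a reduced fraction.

1. [ext C1·C2]  r_C1² + 46r_C1 − 432 = 0  ⇒  r_C1 = 8 (r>0 drops 1)

8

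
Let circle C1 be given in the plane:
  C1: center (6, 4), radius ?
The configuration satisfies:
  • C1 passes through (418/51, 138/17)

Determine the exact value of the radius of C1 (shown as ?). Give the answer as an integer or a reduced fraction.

14/3

1. [C1∋P]  r_C1² − 196/9 = 0  ⇒  r_C1 = 14/3 (r>0 drops 1)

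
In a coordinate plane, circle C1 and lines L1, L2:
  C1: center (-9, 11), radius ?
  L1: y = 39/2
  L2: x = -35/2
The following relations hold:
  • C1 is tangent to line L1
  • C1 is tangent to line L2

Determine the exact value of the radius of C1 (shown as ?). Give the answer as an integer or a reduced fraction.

17/2

1. [C1‖L1]  r_C1² − 289/4 = 0  ⇒  r_C1 = 17/2 (r>0 drops 1)
2. [C1‖L2]  r_C1² − 289/4 = 0  ⇒  r_C1 = 17/2 (r>0 drops 1)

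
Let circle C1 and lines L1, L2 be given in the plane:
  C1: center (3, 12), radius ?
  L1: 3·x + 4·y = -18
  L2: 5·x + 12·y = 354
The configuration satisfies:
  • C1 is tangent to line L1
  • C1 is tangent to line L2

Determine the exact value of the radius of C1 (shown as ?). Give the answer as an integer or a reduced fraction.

1. [C1‖L1]  r_C1² − 225 = 0  ⇒  r_C1 = 15 (r>0 drops 1)
2. [C1‖L2]  r_C1² − 225 = 0  ⇒  r_C1 = 15 (r>0 drops 1)

15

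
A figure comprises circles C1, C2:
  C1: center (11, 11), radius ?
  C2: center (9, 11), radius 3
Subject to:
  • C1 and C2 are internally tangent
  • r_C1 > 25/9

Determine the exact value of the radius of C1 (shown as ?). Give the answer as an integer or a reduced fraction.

5

1. [int C1,C2]  r_C1² − 6r_C1 + 5 = 0  ⇒  r_C1 = 1 or 5
2. given r_C1 > 25/9: keep 5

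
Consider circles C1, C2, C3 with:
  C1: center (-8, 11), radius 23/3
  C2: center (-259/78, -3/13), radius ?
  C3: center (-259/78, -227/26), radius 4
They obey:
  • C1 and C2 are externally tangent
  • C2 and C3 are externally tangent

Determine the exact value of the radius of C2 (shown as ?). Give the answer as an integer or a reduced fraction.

9/2

1. [ext C1·C2]  r_C2² + (46/3)r_C2 − 357/4 = 0  ⇒  r_C2 = 9/2 (r>0 drops 1)
2. [ext C2·C3]  r_C2² + 8r_C2 − 225/4 = 0  ⇒  r_C2 = 9/2 (r>0 drops 1)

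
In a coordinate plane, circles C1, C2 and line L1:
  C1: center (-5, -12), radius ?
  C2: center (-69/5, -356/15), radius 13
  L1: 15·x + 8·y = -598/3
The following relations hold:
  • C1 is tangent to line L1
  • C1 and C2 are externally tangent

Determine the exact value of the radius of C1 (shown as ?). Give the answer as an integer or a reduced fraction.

5/3

1. [C1‖L1]  r_C1² − 25/9 = 0  ⇒  r_C1 = 5/3 (r>0 drops 1)
2. [ext C1·C2]  r_C1² + 26r_C1 − 415/9 = 0  ⇒  r_C1 = 5/3 (r>0 drops 1)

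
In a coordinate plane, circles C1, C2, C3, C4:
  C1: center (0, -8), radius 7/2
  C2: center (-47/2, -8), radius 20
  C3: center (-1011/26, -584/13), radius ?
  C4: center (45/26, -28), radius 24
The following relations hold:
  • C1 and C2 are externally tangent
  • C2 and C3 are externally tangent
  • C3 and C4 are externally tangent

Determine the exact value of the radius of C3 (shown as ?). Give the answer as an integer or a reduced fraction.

20

1. [ext C2·C3]  r_C3² + 40r_C3 − 1200 = 0  ⇒  r_C3 = 20 (r>0 drops 1)
2. [ext C3·C4]  r_C3² + 48r_C3 − 1360 = 0  ⇒  r_C3 = 20 (r>0 drops 1)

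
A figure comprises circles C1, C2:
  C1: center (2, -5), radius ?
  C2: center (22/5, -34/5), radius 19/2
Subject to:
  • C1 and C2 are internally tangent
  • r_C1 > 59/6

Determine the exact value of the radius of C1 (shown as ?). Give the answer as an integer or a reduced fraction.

25/2

1. [int C1,C2]  r_C1² − 19r_C1 + 325/4 = 0  ⇒  r_C1 = 13/2 or 25/2
2. given r_C1 > 59/6: keep 25/2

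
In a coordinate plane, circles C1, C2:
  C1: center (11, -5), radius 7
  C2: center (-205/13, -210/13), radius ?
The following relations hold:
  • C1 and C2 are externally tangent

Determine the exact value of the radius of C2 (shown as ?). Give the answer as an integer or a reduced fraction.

1. [ext C1·C2]  r_C2² + 14r_C2 − 792 = 0  ⇒  r_C2 = 22 (r>0 drops 1)

22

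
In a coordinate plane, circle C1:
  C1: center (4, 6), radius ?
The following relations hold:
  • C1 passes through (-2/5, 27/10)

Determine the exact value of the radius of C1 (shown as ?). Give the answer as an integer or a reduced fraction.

1. [C1∋P]  r_C1² − 121/4 = 0  ⇒  r_C1 = 11/2 (r>0 drops 1)

11/2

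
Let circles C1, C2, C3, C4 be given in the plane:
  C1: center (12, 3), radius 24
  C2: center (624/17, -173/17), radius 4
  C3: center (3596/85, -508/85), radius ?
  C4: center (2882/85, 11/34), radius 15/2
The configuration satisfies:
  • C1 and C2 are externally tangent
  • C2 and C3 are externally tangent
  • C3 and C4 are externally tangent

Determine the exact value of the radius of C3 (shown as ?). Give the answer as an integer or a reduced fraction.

3

1. [ext C2·C3]  r_C3² + 8r_C3 − 33 = 0  ⇒  r_C3 = 3 (r>0 drops 1)
2. [ext C3·C4]  r_C3² + 15r_C3 − 54 = 0  ⇒  r_C3 = 3 (r>0 drops 1)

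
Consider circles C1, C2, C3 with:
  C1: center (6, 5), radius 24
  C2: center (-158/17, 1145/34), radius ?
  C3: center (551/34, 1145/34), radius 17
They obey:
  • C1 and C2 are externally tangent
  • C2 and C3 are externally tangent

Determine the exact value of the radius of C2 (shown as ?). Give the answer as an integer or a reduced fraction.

17/2

1. [ext C1·C2]  r_C2² + 48r_C2 − 1921/4 = 0  ⇒  r_C2 = 17/2 (r>0 drops 1)
2. [ext C2·C3]  r_C2² + 34r_C2 − 1445/4 = 0  ⇒  r_C2 = 17/2 (r>0 drops 1)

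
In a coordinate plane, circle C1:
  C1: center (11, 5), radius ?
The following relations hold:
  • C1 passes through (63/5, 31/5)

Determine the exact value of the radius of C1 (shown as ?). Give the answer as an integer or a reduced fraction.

2

1. [C1∋P]  r_C1² − 4 = 0  ⇒  r_C1 = 2 (r>0 drops 1)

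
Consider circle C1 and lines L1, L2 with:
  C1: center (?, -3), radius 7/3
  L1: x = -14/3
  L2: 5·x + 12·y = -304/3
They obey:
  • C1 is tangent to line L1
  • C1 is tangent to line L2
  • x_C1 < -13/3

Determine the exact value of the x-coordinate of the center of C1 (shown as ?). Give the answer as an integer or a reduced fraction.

-7

1. [C1‖L1]  x_C1² + (28/3)x_C1 + 49/3 = 0  ⇒  x_C1 = -7 or -7/3
2. [C1‖L2]  x_C1² + (392/15)x_C1 + 2009/15 = 0  ⇒  x_C1 = -287/15 or -7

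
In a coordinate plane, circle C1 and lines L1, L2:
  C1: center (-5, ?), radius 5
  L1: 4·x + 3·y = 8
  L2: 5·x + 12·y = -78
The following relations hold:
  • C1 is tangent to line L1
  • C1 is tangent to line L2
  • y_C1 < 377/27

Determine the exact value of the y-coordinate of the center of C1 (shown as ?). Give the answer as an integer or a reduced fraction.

1. [C1‖L1]  y_C1² − (56/3)y_C1 + 53/3 = 0  ⇒  y_C1 = 1 or 53/3
2. [C1‖L2]  y_C1² + (53/6)y_C1 − 59/6 = 0  ⇒  y_C1 = -59/6 or 1

1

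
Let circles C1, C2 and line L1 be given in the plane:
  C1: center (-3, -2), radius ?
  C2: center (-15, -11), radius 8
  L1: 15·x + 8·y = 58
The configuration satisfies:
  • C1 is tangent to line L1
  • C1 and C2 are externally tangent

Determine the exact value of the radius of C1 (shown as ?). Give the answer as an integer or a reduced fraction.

7

1. [C1‖L1]  r_C1² − 49 = 0  ⇒  r_C1 = 7 (r>0 drops 1)
2. [ext C1·C2]  r_C1² + 16r_C1 − 161 = 0  ⇒  r_C1 = 7 (r>0 drops 1)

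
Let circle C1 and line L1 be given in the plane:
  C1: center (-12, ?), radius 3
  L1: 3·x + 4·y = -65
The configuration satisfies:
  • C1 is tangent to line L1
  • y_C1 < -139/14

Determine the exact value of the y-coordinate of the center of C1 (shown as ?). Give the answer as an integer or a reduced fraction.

1. [C1‖L1]  y_C1² + (29/2)y_C1 + 77/2 = 0  ⇒  y_C1 = -11 or -7/2
2. given y_C1 < -139/14: keep -11

-11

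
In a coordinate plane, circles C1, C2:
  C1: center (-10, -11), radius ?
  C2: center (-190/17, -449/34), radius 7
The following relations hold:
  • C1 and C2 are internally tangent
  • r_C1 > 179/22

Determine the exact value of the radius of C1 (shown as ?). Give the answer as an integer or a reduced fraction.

1. [int C1,C2]  r_C1² − 14r_C1 + 171/4 = 0  ⇒  r_C1 = 9/2 or 19/2
2. given r_C1 > 179/22: keep 19/2

19/2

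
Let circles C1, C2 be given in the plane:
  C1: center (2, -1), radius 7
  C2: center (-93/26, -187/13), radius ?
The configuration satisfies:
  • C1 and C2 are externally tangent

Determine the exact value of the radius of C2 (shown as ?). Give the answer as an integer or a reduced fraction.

15/2

1. [ext C1·C2]  r_C2² + 14r_C2 − 645/4 = 0  ⇒  r_C2 = 15/2 (r>0 drops 1)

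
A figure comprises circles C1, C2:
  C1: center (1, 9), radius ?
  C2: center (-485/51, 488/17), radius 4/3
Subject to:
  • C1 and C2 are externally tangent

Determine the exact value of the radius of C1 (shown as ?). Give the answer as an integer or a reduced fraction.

21

1. [ext C1·C2]  r_C1² + (8/3)r_C1 − 497 = 0  ⇒  r_C1 = 21 (r>0 drops 1)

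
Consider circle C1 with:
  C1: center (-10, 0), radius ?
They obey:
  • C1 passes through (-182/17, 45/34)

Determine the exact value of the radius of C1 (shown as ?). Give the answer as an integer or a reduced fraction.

1. [C1∋P]  r_C1² − 9/4 = 0  ⇒  r_C1 = 3/2 (r>0 drops 1)

3/2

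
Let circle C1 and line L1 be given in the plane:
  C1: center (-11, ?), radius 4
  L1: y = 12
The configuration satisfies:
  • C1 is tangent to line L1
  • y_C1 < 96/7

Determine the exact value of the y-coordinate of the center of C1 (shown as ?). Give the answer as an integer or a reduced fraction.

1. [C1‖L1]  y_C1² − 24y_C1 + 128 = 0  ⇒  y_C1 = 8 or 16
2. given y_C1 < 96/7: keep 8

8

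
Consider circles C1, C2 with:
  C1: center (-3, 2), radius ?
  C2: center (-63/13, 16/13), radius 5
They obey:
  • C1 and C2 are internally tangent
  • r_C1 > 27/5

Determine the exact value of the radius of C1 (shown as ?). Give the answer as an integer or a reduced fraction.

1. [int C1,C2]  r_C1² − 10r_C1 + 21 = 0  ⇒  r_C1 = 3 or 7
2. given r_C1 > 27/5: keep 7

7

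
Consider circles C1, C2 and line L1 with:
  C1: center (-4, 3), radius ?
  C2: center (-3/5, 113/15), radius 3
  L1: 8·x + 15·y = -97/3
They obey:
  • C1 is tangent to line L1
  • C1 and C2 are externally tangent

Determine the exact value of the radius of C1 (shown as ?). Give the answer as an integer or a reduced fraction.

8/3

1. [C1‖L1]  r_C1² − 64/9 = 0  ⇒  r_C1 = 8/3 (r>0 drops 1)
2. [ext C1·C2]  r_C1² + 6r_C1 − 208/9 = 0  ⇒  r_C1 = 8/3 (r>0 drops 1)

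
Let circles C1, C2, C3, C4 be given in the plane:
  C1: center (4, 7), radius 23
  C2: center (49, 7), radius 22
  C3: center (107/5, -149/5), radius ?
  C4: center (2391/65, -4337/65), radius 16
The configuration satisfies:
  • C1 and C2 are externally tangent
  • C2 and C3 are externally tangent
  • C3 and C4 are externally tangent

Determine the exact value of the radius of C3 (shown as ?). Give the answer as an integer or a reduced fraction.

1. [ext C2·C3]  r_C3² + 44r_C3 − 1632 = 0  ⇒  r_C3 = 24 (r>0 drops 1)
2. [ext C3·C4]  r_C3² + 32r_C3 − 1344 = 0  ⇒  r_C3 = 24 (r>0 drops 1)

24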